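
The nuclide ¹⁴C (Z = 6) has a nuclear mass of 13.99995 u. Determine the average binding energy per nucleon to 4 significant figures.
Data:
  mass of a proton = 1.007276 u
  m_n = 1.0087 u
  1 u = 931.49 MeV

Σm = 6·m_p + 8·m_n = 6.043656 + 8.0696 = 14.113256 u
The mass defect is 14.113256 − 13.99995 = 0.113306 u.
E_B = 0.113306 × 931.49 = 105.543 MeV
Dividing by A = 14 gives 7.539 MeV per nucleon.

7.539 MeV/nucleon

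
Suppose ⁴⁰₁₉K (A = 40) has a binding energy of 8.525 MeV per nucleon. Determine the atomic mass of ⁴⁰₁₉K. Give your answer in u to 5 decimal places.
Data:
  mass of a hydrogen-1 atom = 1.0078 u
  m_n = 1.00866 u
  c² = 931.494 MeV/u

39.96398 u

Total binding energy = 40 × 8.525 = 341.000 MeV
Mass defect = 341.000 MeV / (931.494 MeV/u) = 0.3660786 u
Constituent mass = 19(1.0078) + 21(1.00866) = 40.33006 u
Atomic mass = 40.33006 − 0.3660786 = 39.9639814 u ≈ 39.96398 u (to 5 decimal places)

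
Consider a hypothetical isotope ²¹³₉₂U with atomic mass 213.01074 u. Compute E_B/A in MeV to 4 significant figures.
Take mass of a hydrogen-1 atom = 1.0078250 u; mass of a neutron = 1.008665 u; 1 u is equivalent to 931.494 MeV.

Z = 92, so N = A − Z = 213 − 92 = 121.
Σm = 92·m(¹H) + 121·m_n = 92.7199000 + 122.048465 = 214.7683650 u
The mass defect is 214.7683650 − 213.01074 = 1.7576250 u.
Binding energy = Δm·c² = 1.7576250 × 931.494 MeV/u = 1637.22 MeV
BE/A = 1637.22 MeV / 213 = 7.686 MeV/nucleon

7.686 MeV/nucleon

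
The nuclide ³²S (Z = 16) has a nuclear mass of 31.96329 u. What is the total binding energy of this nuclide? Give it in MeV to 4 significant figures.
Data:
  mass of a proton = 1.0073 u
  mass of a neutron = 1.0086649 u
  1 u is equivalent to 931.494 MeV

The nucleus contains 16 protons and 32 − 16 = 16 neutrons.
Σm = 16·m_p + 16·m_n = 16.1168 + 16.1386384 = 32.2554384 u
Δm = 32.2554384 − 31.96329 = 0.2921484 u
Converting to energy: 0.2921484 u × 931.494 MeV/u = 272.134 MeV

272.1 MeV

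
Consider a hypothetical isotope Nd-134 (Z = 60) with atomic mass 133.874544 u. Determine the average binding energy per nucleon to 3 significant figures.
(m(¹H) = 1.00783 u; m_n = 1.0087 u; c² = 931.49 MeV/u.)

8.61 MeV/nucleon

With 60 protons and 74 neutrons (A = 134):
Σm = 60·m(¹H) + 74·m_n = 60.46980 + 74.6438 = 135.11360 u
Δm = 135.11360 − 133.874544 = 1.239056 u
Binding energy = Δm·c² = 1.239056 × 931.49 MeV/u = 1154.17 MeV
Dividing by A = 134 gives 8.613 MeV per nucleon.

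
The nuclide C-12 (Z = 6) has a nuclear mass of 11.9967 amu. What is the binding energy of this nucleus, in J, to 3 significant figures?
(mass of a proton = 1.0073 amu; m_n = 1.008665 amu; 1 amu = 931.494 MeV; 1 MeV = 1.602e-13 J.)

Mass of separated nucleons = 6(1.0073) + 6(1.008665) = 6.0438 + 6.051990 = 12.095790 amu
The mass defect is 12.095790 − 11.9967 = 0.099090 amu.
Binding energy = Δm·c² = 0.099090 × 931.494 MeV/amu = 92.3017 MeV
In joules: 92.3017 MeV × 1.602e-13 J/MeV = 1.4787e-11 J

1.48e-11 J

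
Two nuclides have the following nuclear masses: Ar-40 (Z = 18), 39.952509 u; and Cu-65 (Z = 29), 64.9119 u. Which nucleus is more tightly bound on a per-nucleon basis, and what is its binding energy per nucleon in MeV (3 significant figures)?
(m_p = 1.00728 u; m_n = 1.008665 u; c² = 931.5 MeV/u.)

Ar-40: Σm = 18(1.00728) + 22(1.008665) = 40.321670 u; Δm = 0.369161 u; E_B = 343.87 MeV; E_B/A = 8.597 MeV
Cu-65: Σm = 29(1.00728) + 36(1.008665) = 65.523060 u; Δm = 0.611160 u; E_B = 569.30 MeV; E_B/A = 8.758 MeV
Cu-65 has the higher binding energy per nucleon, so it is the more tightly bound nucleus.

Cu-65; 8.76 MeV/nucleon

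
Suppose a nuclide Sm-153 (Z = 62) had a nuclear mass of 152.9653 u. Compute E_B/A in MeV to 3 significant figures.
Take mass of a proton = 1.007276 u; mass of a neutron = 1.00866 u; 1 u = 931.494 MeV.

The nucleus contains 62 protons and 153 − 62 = 91 neutrons.
Mass of separated nucleons = 62(1.007276) + 91(1.00866) = 62.451112 + 91.78806 = 154.239172 u
The mass defect is 154.239172 − 152.9653 = 1.273872 u.
Converting to energy: 1.273872 u × 931.494 MeV/u = 1186.60 MeV
Per nucleon: 1186.60 / 153 = 7.756 MeV

7.76 MeV/nucleon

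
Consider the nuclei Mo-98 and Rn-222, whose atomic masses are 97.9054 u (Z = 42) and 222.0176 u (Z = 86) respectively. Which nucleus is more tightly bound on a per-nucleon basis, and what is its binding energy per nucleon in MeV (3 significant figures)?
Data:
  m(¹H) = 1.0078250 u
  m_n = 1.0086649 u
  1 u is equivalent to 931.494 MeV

Mo-98; 8.64 MeV/nucleon

Mo-98: Σm = 42(1.0078250) + 56(1.0086649) = 98.8138844 u; Δm = 0.9084844 u; E_B = 846.25 MeV; E_B/A = 8.635 MeV
Rn-222: Σm = 86(1.0078250) + 136(1.0086649) = 223.8513764 u; Δm = 1.8337764 u; E_B = 1708.15 MeV; E_B/A = 7.694 MeV
Mo-98 has the higher binding energy per nucleon, so it is the more tightly bound nucleus.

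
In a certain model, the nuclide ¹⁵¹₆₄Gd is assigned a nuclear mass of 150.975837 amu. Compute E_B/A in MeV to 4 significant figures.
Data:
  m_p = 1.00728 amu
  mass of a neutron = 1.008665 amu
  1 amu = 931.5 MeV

7.674 MeV/nucleon

Total constituent mass: 64 × 1.00728 + 87 × 1.008665 = 152.219775 amu
The mass defect is 152.219775 − 150.975837 = 1.243938 amu.
Converting to energy: 1.243938 amu × 931.5 MeV/amu = 1158.73 MeV
Dividing by A = 151 gives 7.674 MeV per nucleon.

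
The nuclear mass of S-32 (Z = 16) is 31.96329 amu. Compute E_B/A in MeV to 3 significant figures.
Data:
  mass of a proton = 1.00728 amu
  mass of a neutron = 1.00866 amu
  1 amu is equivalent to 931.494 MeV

8.49 MeV/nucleon

With 16 protons and 16 neutrons (A = 32):
Σm = 16·m_p + 16·m_n = 16.11648 + 16.13856 = 32.25504 amu
Mass defect Δm = 32.25504 − 31.96329 = 0.29175 amu
E_B = 0.29175 × 931.494 = 271.763 MeV
Per nucleon: 271.763 / 32 = 8.493 MeV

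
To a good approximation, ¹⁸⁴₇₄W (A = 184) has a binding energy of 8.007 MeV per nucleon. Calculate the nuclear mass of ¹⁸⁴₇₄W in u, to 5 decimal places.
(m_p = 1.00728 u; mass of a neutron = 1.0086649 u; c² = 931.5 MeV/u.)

Total binding energy = 184 × 8.007 = 1473.288 MeV
Mass defect = 1473.288 MeV / (931.5 MeV/u) = 1.5816296 u
Constituent mass = 74(1.00728) + 110(1.0086649) = 185.4918590 u
Nuclear mass = 185.4918590 − 1.5816296 = 183.9102294 u ≈ 183.91023 u (to 5 decimal places)

183.91023 u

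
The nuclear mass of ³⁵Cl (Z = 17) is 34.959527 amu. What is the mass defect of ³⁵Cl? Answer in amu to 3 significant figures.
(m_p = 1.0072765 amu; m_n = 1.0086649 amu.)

With 17 protons and 18 neutrons (A = 35):
Total constituent mass: 17 × 1.0072765 + 18 × 1.0086649 = 35.2796687 amu
The mass defect is 35.2796687 − 34.959527 = 0.3201417 amu.

0.320 amu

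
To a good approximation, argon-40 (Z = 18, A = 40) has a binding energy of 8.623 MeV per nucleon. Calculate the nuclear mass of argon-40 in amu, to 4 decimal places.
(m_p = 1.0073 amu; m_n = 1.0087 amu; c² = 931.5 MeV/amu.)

Total binding energy = 40 × 8.623 = 344.920 MeV
Mass defect = 344.920 MeV / (931.5 MeV/amu) = 0.370284 amu
Constituent mass = 18(1.0073) + 22(1.0087) = 40.3228 amu
Nuclear mass = 40.3228 − 0.370284 = 39.952516 amu ≈ 39.9525 amu (to 4 decimal places)

39.9525 amu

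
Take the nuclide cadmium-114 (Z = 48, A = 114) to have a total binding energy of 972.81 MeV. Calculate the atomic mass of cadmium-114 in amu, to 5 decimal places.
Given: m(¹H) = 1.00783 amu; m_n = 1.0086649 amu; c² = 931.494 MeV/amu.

113.90337 amu

Mass defect = 972.81 MeV / (931.494 MeV/amu) = 1.0443546 amu
Constituent mass = 48(1.00783) + 66(1.0086649) = 114.9477234 amu
Atomic mass = 114.9477234 − 1.0443546 = 113.9033688 amu ≈ 113.90337 amu (to 5 decimal places)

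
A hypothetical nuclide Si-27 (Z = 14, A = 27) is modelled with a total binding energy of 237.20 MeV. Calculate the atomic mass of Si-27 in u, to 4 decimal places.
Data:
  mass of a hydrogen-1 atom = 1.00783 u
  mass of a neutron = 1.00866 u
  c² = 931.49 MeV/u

26.9676 u

Mass defect = 237.20 MeV / (931.49 MeV/u) = 0.254646 u
Constituent mass = 14(1.00783) + 13(1.00866) = 27.22220 u
Atomic mass = 27.22220 − 0.254646 = 26.967554 u ≈ 26.9676 u (to 4 decimal places)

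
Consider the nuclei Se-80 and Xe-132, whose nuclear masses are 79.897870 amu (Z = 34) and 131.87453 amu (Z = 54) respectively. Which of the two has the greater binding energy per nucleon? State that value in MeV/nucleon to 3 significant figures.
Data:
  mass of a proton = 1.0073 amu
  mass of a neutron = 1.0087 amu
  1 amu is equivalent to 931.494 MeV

Se-80; 8.74 MeV/nucleon

Se-80: Σm = 34(1.0073) + 46(1.0087) = 80.6484 amu; Δm = 0.750530 amu; E_B = 699.11 MeV; E_B/A = 8.739 MeV
Xe-132: Σm = 54(1.0073) + 78(1.0087) = 133.0728 amu; Δm = 1.19827 amu; E_B = 1116.2 MeV; E_B/A = 8.456 MeV
Se-80 has the higher binding energy per nucleon, so it is the more tightly bound nucleus.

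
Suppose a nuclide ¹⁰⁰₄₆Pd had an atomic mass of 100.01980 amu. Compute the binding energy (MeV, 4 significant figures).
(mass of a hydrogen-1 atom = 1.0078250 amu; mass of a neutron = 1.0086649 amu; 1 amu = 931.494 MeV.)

Z = 46, so N = A − Z = 100 − 46 = 54.
Σm = 46·m(¹H) + 54·m_n = 46.3599500 + 54.4679046 = 100.8278546 amu
The mass defect is 100.8278546 − 100.01980 = 0.8080546 amu.
E_B = 0.8080546 × 931.494 = 752.698 MeV

752.7 MeV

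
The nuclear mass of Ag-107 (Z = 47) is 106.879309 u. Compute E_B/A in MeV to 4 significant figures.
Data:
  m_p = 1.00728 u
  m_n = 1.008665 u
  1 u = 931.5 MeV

8.555 MeV/nucleon

Z = 47, so N = A − Z = 107 − 47 = 60.
Mass of separated nucleons = 47(1.00728) + 60(1.008665) = 47.34216 + 60.519900 = 107.862060 u
Mass defect Δm = 107.862060 − 106.879309 = 0.982751 u
Binding energy = Δm·c² = 0.982751 × 931.5 MeV/u = 915.433 MeV
BE/A = 915.433 MeV / 107 = 8.555 MeV/nucleon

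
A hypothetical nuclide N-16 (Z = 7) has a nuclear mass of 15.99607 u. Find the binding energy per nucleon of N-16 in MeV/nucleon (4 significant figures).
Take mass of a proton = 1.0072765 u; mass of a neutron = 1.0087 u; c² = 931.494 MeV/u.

Mass of separated nucleons = 7(1.0072765) + 9(1.0087) = 7.0509355 + 9.0783 = 16.1292355 u
Δm = 16.1292355 − 15.99607 = 0.1331655 u
Converting to energy: 0.1331655 u × 931.494 MeV/u = 124.043 MeV
BE/A = 124.043 MeV / 16 = 7.753 MeV/nucleon

7.753 MeV/nucleon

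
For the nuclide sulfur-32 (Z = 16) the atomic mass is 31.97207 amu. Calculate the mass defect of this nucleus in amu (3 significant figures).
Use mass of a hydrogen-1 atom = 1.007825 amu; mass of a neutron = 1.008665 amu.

Z = 16, so N = A − Z = 32 − 16 = 16.
Σm = 16·m(¹H) + 16·m_n = 16.125200 + 16.138640 = 32.263840 amu
Mass defect Δm = 32.263840 − 31.97207 = 0.291770 amu

0.292 amu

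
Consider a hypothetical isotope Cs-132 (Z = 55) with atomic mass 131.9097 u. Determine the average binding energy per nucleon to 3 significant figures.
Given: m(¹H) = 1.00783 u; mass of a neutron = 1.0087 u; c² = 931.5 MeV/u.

8.40 MeV/nucleon

With 55 protons and 77 neutrons (A = 132):
Σm = 55·m(¹H) + 77·m_n = 55.43065 + 77.6699 = 133.10055 u
The mass defect is 133.10055 − 131.9097 = 1.19085 u.
Binding energy = Δm·c² = 1.19085 × 931.5 MeV/u = 1109.28 MeV
BE/A = 1109.28 MeV / 132 = 8.404 MeV/nucleon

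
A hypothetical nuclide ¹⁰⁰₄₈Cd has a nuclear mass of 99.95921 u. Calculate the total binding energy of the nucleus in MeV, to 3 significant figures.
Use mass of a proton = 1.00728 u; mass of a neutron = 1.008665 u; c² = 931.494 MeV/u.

With 48 protons and 52 neutrons (A = 100):
Total constituent mass: 48 × 1.00728 + 52 × 1.008665 = 100.800020 u
The mass defect is 100.800020 − 99.95921 = 0.840810 u.
Binding energy = Δm·c² = 0.840810 × 931.494 MeV/u = 783.209 MeV

783 MeV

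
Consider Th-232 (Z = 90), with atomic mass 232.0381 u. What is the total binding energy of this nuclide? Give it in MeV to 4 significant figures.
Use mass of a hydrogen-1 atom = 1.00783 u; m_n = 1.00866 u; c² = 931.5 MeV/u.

1766 MeV

Σm = 90·m(¹H) + 142·m_n = 90.70470 + 143.22972 = 233.93442 u
Mass defect Δm = 233.93442 − 232.0381 = 1.89632 u
Binding energy = Δm·c² = 1.89632 × 931.5 MeV/u = 1766.42 MeV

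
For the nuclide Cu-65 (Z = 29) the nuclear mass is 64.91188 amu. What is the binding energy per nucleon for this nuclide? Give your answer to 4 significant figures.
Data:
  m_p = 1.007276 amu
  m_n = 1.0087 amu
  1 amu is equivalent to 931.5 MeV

Σm = 29·m_p + 36·m_n = 29.211004 + 36.3132 = 65.524204 amu
The mass defect is 65.524204 − 64.91188 = 0.612324 amu.
Converting to energy: 0.612324 amu × 931.5 MeV/amu = 570.380 MeV
Dividing by A = 65 gives 8.775 MeV per nucleon.

8.775 MeV/nucleon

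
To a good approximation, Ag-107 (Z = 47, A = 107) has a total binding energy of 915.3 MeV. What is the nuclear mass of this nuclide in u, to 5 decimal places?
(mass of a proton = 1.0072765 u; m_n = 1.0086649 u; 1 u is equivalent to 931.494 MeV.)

106.87927 u

Mass defect = 915.3 MeV / (931.494 MeV/u) = 0.9826150 u
Constituent mass = 47(1.0072765) + 60(1.0086649) = 107.8618895 u
Nuclear mass = 107.8618895 − 0.9826150 = 106.8792745 u ≈ 106.87927 u (to 5 decimal places)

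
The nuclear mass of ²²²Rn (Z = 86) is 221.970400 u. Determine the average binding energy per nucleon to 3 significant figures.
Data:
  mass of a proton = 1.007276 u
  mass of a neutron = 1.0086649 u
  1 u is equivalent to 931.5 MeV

The nucleus contains 86 protons and 222 − 86 = 136 neutrons.
Mass of separated nucleons = 86(1.007276) + 136(1.0086649) = 86.625736 + 137.1784264 = 223.8041624 u
Mass defect Δm = 223.8041624 − 221.970400 = 1.8337624 u
Converting to energy: 1.8337624 u × 931.5 MeV/u = 1708.15 MeV
BE/A = 1708.15 MeV / 222 = 7.694 MeV/nucleon

7.69 MeV/nucleon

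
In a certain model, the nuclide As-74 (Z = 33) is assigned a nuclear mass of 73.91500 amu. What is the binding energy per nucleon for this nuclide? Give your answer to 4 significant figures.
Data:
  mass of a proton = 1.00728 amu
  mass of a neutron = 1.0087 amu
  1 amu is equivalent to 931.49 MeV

Total constituent mass: 33 × 1.00728 + 41 × 1.0087 = 74.59694 amu
The mass defect is 74.59694 − 73.91500 = 0.68194 amu.
Converting to energy: 0.68194 amu × 931.49 MeV/amu = 635.220 MeV
Dividing by A = 74 gives 8.584 MeV per nucleon.

8.584 MeV/nucleon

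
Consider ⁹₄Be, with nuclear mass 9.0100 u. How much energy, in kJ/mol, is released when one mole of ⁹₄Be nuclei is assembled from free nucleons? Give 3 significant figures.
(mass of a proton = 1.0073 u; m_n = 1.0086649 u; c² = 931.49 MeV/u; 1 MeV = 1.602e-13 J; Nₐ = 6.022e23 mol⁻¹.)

5.62e+09 kJ/mol

Z = 4, so N = A − Z = 9 − 4 = 5.
Mass of separated nucleons = 4(1.0073) + 5(1.0086649) = 4.0292 + 5.0433245 = 9.0725245 u
The mass defect is 9.0725245 − 9.0100 = 0.0625245 u.
Binding energy = Δm·c² = 0.0625245 × 931.49 MeV/u = 58.2409 MeV
Per nucleus in joules: 58.2409 MeV × 1.602e-13 J/MeV = 9.3302e-12 J
Per mole: 9.3302e-12 J × 6.022e23 mol⁻¹ = 5.6186e+12 J/mol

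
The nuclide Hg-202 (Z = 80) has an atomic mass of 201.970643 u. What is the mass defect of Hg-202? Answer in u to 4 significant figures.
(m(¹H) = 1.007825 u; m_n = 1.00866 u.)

Σm = 80·m(¹H) + 122·m_n = 80.626000 + 123.05652 = 203.682520 u
Mass defect Δm = 203.682520 − 201.970643 = 1.711877 u

1.712 u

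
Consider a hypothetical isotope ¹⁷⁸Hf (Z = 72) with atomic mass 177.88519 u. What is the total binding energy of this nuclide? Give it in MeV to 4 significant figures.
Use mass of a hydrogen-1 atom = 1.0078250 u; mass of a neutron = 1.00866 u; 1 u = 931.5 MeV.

1487 MeV

With 72 protons and 106 neutrons (A = 178):
Total constituent mass: 72 × 1.0078250 + 106 × 1.00866 = 179.4813600 u
Mass defect Δm = 179.4813600 − 177.88519 = 1.5961700 u
Converting to energy: 1.5961700 u × 931.5 MeV/u = 1486.83 MeV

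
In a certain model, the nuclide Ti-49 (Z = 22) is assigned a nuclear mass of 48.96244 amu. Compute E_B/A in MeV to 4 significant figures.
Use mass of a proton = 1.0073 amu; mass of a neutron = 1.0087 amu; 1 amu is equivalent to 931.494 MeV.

8.233 MeV/nucleon

The nucleus contains 22 protons and 49 − 22 = 27 neutrons.
Σm = 22·m_p + 27·m_n = 22.1606 + 27.2349 = 49.3955 amu
Δm = 49.3955 − 48.96244 = 0.43306 amu
Converting to energy: 0.43306 amu × 931.494 MeV/amu = 403.393 MeV
BE/A = 403.393 MeV / 49 = 8.233 MeV/nucleon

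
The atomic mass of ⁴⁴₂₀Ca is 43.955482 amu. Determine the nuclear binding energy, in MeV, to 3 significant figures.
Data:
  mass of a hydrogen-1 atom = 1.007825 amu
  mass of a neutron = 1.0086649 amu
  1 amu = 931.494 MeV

With 20 protons and 24 neutrons (A = 44):
Σm = 20·m(¹H) + 24·m_n = 20.156500 + 24.2079576 = 44.3644576 amu
Δm = 44.3644576 − 43.955482 = 0.4089756 amu
E_B = 0.4089756 × 931.494 = 380.958 MeV

381 MeV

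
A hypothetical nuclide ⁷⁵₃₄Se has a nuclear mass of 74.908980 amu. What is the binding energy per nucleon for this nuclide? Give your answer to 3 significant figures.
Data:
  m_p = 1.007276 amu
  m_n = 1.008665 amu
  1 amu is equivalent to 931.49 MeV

The nucleus contains 34 protons and 75 − 34 = 41 neutrons.
Total constituent mass: 34 × 1.007276 + 41 × 1.008665 = 75.602649 amu
The mass defect is 75.602649 − 74.908980 = 0.693669 amu.
Converting to energy: 0.693669 amu × 931.49 MeV/amu = 646.146 MeV
Dividing by A = 75 gives 8.615 MeV per nucleon.

8.62 MeV/nucleon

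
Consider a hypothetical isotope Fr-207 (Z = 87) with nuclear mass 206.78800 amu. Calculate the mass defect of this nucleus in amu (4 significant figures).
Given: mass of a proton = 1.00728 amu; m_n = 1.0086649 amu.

Z = 87, so N = A − Z = 207 − 87 = 120.
Mass of separated nucleons = 87(1.00728) + 120(1.0086649) = 87.63336 + 121.0397880 = 208.6731480 amu
The mass defect is 208.6731480 − 206.78800 = 1.8851480 amu.

1.885 amu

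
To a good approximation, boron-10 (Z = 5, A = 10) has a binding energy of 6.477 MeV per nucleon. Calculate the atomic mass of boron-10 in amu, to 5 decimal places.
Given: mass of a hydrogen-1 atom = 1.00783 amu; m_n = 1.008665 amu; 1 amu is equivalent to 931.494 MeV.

Total binding energy = 10 × 6.477 = 64.770 MeV
Mass defect = 64.770 MeV / (931.494 MeV/amu) = 0.0695335 amu
Constituent mass = 5(1.00783) + 5(1.008665) = 10.082475 amu
Atomic mass = 10.082475 − 0.0695335 = 10.0129415 amu ≈ 10.01294 amu (to 5 decimal places)

10.01294 amu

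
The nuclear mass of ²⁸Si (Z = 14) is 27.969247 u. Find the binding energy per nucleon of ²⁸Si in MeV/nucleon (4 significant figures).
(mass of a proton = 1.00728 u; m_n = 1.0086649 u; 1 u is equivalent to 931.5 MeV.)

The nucleus contains 14 protons and 28 − 14 = 14 neutrons.
Total constituent mass: 14 × 1.00728 + 14 × 1.0086649 = 28.2232286 u
Mass defect Δm = 28.2232286 − 27.969247 = 0.2539816 u
E_B = 0.2539816 × 931.5 = 236.584 MeV
BE/A = 236.584 MeV / 28 = 8.449 MeV/nucleon

8.449 MeV/nucleon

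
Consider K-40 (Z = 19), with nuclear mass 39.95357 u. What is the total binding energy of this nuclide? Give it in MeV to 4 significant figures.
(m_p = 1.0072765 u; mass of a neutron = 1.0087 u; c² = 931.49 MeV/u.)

With 19 protons and 21 neutrons (A = 40):
Σm = 19·m_p + 21·m_n = 19.1382535 + 21.1827 = 40.3209535 u
The mass defect is 40.3209535 − 39.95357 = 0.3673835 u.
Converting to energy: 0.3673835 u × 931.49 MeV/u = 342.214 MeV

342.2 MeV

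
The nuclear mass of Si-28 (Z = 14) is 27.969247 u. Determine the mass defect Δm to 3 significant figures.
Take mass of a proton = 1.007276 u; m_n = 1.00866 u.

0.254 u

Total constituent mass: 14 × 1.007276 + 14 × 1.00866 = 28.223104 u
Δm = 28.223104 − 27.969247 = 0.253857 u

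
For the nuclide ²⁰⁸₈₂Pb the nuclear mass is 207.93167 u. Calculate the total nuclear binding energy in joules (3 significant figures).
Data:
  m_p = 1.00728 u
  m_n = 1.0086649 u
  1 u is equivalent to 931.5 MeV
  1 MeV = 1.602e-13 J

With 82 protons and 126 neutrons (A = 208):
Mass of separated nucleons = 82(1.00728) + 126(1.0086649) = 82.59696 + 127.0917774 = 209.6887374 u
Mass defect Δm = 209.6887374 − 207.93167 = 1.7570674 u
Converting to energy: 1.7570674 u × 931.5 MeV/u = 1636.71 MeV
In joules: 1636.71 MeV × 1.602e-13 J/MeV = 2.6220e-10 J

2.62e-10 J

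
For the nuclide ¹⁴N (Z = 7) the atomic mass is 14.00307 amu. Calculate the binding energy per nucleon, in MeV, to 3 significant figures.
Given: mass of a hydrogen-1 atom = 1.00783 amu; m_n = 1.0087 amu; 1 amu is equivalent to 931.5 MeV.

7.49 MeV/nucleon

Mass of separated nucleons = 7(1.00783) + 7(1.0087) = 7.05481 + 7.0609 = 14.11571 amu
The mass defect is 14.11571 − 14.00307 = 0.11264 amu.
Converting to energy: 0.11264 amu × 931.5 MeV/amu = 104.924 MeV
BE/A = 104.924 MeV / 14 = 7.4946 MeV/nucleon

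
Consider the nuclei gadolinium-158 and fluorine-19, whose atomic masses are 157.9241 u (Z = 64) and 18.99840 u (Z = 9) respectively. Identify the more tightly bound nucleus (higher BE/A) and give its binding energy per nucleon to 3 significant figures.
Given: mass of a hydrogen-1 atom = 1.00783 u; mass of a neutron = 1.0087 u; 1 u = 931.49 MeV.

gadolinium-158: Σm = 64(1.00783) + 94(1.0087) = 159.31892 u; Δm = 1.39482 u; E_B = 1299.3 MeV; E_B/A = 8.223 MeV
fluorine-19: Σm = 9(1.00783) + 10(1.0087) = 19.15747 u; Δm = 0.15907 u; E_B = 148.172 MeV; E_B/A = 7.799 MeV
gadolinium-158 has the higher binding energy per nucleon, so it is the more tightly bound nucleus.

gadolinium-158; 8.22 MeV/nucleon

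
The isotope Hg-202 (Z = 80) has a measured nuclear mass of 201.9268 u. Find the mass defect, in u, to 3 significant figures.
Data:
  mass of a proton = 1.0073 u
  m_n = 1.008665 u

Total constituent mass: 80 × 1.0073 + 122 × 1.008665 = 203.641130 u
Δm = 203.641130 − 201.9268 = 1.714330 u

1.71 u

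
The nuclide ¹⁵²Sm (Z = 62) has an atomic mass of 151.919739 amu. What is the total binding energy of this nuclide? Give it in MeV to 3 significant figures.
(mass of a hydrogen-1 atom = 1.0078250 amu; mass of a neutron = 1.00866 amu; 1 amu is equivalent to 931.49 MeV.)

1250 MeV

Mass of separated nucleons = 62(1.0078250) + 90(1.00866) = 62.4851500 + 90.77940 = 153.2645500 amu
Mass defect Δm = 153.2645500 − 151.919739 = 1.3448110 amu
E_B = 1.3448110 × 931.49 = 1252.68 MeV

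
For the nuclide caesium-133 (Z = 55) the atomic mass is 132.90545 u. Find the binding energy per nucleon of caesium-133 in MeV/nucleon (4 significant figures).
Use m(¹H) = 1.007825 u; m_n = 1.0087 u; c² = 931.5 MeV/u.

8.429 MeV/nucleon

Z = 55, so N = A − Z = 133 − 55 = 78.
Σm = 55·m(¹H) + 78·m_n = 55.430375 + 78.6786 = 134.108975 u
Δm = 134.108975 − 132.90545 = 1.203525 u
E_B = 1.203525 × 931.5 = 1121.08 MeV
Per nucleon: 1121.08 / 133 = 8.429 MeV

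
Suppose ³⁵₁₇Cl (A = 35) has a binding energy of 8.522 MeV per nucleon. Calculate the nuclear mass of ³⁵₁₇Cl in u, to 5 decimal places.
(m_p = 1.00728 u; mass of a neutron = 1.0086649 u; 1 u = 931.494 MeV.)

Total binding energy = 35 × 8.522 = 298.270 MeV
Mass defect = 298.270 MeV / (931.494 MeV/u) = 0.3202060 u
Constituent mass = 17(1.00728) + 18(1.0086649) = 35.2797282 u
Nuclear mass = 35.2797282 − 0.3202060 = 34.9595222 u ≈ 34.95952 u (to 5 decimal places)

34.95952 u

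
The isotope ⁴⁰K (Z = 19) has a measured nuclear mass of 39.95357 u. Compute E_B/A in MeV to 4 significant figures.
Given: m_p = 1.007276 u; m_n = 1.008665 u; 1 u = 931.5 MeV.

8.538 MeV/nucleon

Total constituent mass: 19 × 1.007276 + 21 × 1.008665 = 40.320209 u
Mass defect Δm = 40.320209 − 39.95357 = 0.366639 u
Converting to energy: 0.366639 u × 931.5 MeV/u = 341.524 MeV
Dividing by A = 40 gives 8.538 MeV per nucleon.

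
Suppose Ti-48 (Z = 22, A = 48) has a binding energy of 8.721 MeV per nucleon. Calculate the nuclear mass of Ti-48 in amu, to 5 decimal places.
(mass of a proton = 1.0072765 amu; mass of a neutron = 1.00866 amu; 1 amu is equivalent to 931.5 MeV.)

47.93585 amu

Total binding energy = 48 × 8.721 = 418.608 MeV
Mass defect = 418.608 MeV / (931.5 MeV/amu) = 0.4493913 amu
Constituent mass = 22(1.0072765) + 26(1.00866) = 48.3852430 amu
Nuclear mass = 48.3852430 − 0.4493913 = 47.9358517 amu ≈ 47.93585 amu (to 5 decimal places)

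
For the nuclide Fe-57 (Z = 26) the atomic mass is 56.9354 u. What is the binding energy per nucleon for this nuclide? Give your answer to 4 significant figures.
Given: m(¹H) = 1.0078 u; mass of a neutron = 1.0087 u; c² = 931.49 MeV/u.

8.777 MeV/nucleon

Total constituent mass: 26 × 1.0078 + 31 × 1.0087 = 57.4725 u
Δm = 57.4725 − 56.9354 = 0.5371 u
Binding energy = Δm·c² = 0.5371 × 931.49 MeV/u = 500.303 MeV
BE/A = 500.303 MeV / 57 = 8.777 MeV/nucleon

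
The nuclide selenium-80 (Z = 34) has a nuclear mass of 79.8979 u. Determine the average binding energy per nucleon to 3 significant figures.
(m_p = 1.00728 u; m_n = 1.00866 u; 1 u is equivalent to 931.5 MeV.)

The nucleus contains 34 protons and 80 − 34 = 46 neutrons.
Total constituent mass: 34 × 1.00728 + 46 × 1.00866 = 80.64588 u
Δm = 80.64588 − 79.8979 = 0.74798 u
E_B = 0.74798 × 931.5 = 696.743 MeV
Per nucleon: 696.743 / 80 = 8.709 MeV

8.71 MeV/nucleon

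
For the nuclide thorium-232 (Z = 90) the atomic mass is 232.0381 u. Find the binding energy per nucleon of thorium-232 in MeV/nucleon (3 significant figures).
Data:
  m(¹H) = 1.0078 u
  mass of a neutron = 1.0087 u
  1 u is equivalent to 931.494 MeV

With 90 protons and 142 neutrons (A = 232):
Total constituent mass: 90 × 1.0078 + 142 × 1.0087 = 233.9374 u
The mass defect is 233.9374 − 232.0381 = 1.8993 u.
Converting to energy: 1.8993 u × 931.494 MeV/u = 1769.19 MeV
BE/A = 1769.19 MeV / 232 = 7.626 MeV/nucleon

7.63 MeV/nucleon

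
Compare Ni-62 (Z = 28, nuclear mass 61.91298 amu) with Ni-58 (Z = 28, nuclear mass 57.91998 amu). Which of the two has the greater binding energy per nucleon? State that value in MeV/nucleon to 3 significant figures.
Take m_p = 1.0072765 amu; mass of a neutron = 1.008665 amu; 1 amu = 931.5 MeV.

Ni-62; 8.79 MeV/nucleon

Ni-62: Σm = 28(1.0072765) + 34(1.008665) = 62.4983520 amu; Δm = 0.5853720 amu; E_B = 545.27 MeV; E_B/A = 8.7947 MeV
Ni-58: Σm = 28(1.0072765) + 30(1.008665) = 58.4636920 amu; Δm = 0.5437120 amu; E_B = 506.47 MeV; E_B/A = 8.732 MeV
Ni-62 has the higher binding energy per nucleon, so it is the more tightly bound nucleus.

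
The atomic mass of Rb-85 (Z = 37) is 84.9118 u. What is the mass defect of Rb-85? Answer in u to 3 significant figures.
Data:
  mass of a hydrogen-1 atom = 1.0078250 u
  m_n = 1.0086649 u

0.794 u

The nucleus contains 37 protons and 85 − 37 = 48 neutrons.
Total constituent mass: 37 × 1.0078250 + 48 × 1.0086649 = 85.7054402 u
The mass defect is 85.7054402 − 84.9118 = 0.7936402 u.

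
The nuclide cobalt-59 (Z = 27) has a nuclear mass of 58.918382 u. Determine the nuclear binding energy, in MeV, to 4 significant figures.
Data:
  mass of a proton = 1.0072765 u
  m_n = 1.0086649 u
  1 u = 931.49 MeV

517.3 MeV

Mass of separated nucleons = 27(1.0072765) + 32(1.0086649) = 27.1964655 + 32.2772768 = 59.4737423 u
Δm = 59.4737423 − 58.918382 = 0.5553603 u
Converting to energy: 0.5553603 u × 931.49 MeV/u = 517.313 MeV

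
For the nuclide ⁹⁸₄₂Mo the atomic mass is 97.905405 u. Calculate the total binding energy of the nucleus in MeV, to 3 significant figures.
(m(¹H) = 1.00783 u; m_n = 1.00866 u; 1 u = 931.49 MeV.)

846 MeV

Mass of separated nucleons = 42(1.00783) + 56(1.00866) = 42.32886 + 56.48496 = 98.81382 u
Δm = 98.81382 − 97.905405 = 0.908415 u
E_B = 0.908415 × 931.49 = 846.179 MeV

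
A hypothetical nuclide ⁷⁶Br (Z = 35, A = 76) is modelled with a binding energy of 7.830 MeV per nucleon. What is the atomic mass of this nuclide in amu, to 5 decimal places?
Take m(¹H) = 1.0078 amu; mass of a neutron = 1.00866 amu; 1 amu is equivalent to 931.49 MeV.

Total binding energy = 76 × 7.830 = 595.080 MeV
Mass defect = 595.080 MeV / (931.49 MeV/amu) = 0.6388474 amu
Constituent mass = 35(1.0078) + 41(1.00866) = 76.62806 amu
Atomic mass = 76.62806 − 0.6388474 = 75.9892126 amu ≈ 75.98921 amu (to 5 decimal places)

75.98921 amu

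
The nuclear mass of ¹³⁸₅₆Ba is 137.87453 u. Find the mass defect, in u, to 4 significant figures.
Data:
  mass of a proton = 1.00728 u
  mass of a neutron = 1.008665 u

1.244 u

Z = 56, so N = A − Z = 138 − 56 = 82.
Σm = 56·m_p + 82·m_n = 56.40768 + 82.710530 = 139.118210 u
Mass defect Δm = 139.118210 − 137.87453 = 1.243680 u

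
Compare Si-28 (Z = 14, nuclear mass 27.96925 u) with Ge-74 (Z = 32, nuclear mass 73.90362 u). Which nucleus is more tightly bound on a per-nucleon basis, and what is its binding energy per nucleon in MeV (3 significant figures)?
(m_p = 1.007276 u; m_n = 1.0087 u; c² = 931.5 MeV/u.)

Si-28: Σm = 14(1.007276) + 14(1.0087) = 28.223664 u; Δm = 0.254414 u; E_B = 236.99 MeV; E_B/A = 8.464 MeV
Ge-74: Σm = 32(1.007276) + 42(1.0087) = 74.598232 u; Δm = 0.694612 u; E_B = 647.03 MeV; E_B/A = 8.744 MeV
Ge-74 has the higher binding energy per nucleon, so it is the more tightly bound nucleus.

Ge-74; 8.74 MeV/nucleon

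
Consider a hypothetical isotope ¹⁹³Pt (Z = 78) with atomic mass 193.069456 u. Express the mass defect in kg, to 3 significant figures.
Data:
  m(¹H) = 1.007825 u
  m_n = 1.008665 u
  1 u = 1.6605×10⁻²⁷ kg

With 78 protons and 115 neutrons (A = 193):
Total constituent mass: 78 × 1.007825 + 115 × 1.008665 = 194.606825 u
The mass defect is 194.606825 − 193.069456 = 1.537369 u.
In SI units: 1.537369 u × 1.6605×10⁻²⁷ kg/u = 2.5528e-27 kg

2.55e-27 kg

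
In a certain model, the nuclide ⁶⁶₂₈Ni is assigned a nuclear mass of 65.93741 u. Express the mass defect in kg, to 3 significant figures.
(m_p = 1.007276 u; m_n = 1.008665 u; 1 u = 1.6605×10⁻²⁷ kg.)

Mass of separated nucleons = 28(1.007276) + 38(1.008665) = 28.203728 + 38.329270 = 66.532998 u
Mass defect Δm = 66.532998 − 65.93741 = 0.595588 u
In SI units: 0.595588 u × 1.6605×10⁻²⁷ kg/u = 9.8897e-28 kg

9.89e-28 kg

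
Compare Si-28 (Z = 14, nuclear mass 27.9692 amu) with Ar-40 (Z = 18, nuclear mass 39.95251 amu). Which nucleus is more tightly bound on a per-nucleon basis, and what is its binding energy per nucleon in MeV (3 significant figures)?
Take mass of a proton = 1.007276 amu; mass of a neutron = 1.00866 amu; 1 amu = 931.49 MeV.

Ar-40; 8.59 MeV/nucleon

Si-28: Σm = 14(1.007276) + 14(1.00866) = 28.223104 amu; Δm = 0.253904 amu; E_B = 236.51 MeV; E_B/A = 8.447 MeV
Ar-40: Σm = 18(1.007276) + 22(1.00866) = 40.321488 amu; Δm = 0.368978 amu; E_B = 343.699 MeV; E_B/A = 8.592 MeV
Ar-40 has the higher binding energy per nucleon, so it is the more tightly bound nucleus.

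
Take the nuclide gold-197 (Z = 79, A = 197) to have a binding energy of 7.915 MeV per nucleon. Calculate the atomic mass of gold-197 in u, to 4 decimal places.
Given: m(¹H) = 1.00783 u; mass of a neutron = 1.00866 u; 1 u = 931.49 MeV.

Total binding energy = 197 × 7.915 = 1559.255 MeV
Mass defect = 1559.255 MeV / (931.49 MeV/u) = 1.673936 u
Constituent mass = 79(1.00783) + 118(1.00866) = 198.64045 u
Atomic mass = 198.64045 − 1.673936 = 196.966514 u ≈ 196.9665 u (to 4 decimal places)

196.9665 u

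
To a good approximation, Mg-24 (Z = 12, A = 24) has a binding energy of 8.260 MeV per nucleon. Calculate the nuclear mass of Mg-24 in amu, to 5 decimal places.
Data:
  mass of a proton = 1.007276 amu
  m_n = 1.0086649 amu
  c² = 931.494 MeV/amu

23.97847 amu

Total binding energy = 24 × 8.260 = 198.240 MeV
Mass defect = 198.240 MeV / (931.494 MeV/amu) = 0.2128194 amu
Constituent mass = 12(1.007276) + 12(1.0086649) = 24.1912908 amu
Nuclear mass = 24.1912908 − 0.2128194 = 23.9784714 amu ≈ 23.97847 amu (to 5 decimal places)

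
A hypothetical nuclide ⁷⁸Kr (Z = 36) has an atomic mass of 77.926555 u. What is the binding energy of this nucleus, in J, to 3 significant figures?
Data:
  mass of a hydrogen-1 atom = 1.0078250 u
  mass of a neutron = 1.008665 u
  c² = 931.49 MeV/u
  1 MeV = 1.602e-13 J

With 36 protons and 42 neutrons (A = 78):
Σm = 36·m(¹H) + 42·m_n = 36.2817000 + 42.363930 = 78.6456300 u
Δm = 78.6456300 − 77.926555 = 0.7190750 u
Converting to energy: 0.7190750 u × 931.49 MeV/u = 669.811 MeV
In joules: 669.811 MeV × 1.602e-13 J/MeV = 1.0730e-10 J

1.07e-10 J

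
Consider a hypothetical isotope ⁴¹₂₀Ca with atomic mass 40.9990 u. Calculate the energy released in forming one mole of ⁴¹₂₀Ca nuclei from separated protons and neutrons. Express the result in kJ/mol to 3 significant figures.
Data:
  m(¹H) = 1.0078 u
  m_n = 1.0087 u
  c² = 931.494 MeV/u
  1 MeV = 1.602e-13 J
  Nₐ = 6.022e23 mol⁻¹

3.05e+10 kJ/mol

The nucleus contains 20 protons and 41 − 20 = 21 neutrons.
Total constituent mass: 20 × 1.0078 + 21 × 1.0087 = 41.3387 u
Mass defect Δm = 41.3387 − 40.9990 = 0.3397 u
Converting to energy: 0.3397 u × 931.494 MeV/u = 316.429 MeV
Per nucleus in joules: 316.429 MeV × 1.602e-13 J/MeV = 5.0692e-11 J
Per mole: 5.0692e-11 J × 6.022e23 mol⁻¹ = 3.0527e+13 J/mol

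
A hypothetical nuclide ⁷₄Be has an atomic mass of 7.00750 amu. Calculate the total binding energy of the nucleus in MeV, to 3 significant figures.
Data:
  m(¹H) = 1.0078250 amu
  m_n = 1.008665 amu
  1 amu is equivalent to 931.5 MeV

The nucleus contains 4 protons and 7 − 4 = 3 neutrons.
Mass of separated nucleons = 4(1.0078250) + 3(1.008665) = 4.0313000 + 3.025995 = 7.0572950 amu
Mass defect Δm = 7.0572950 − 7.00750 = 0.0497950 amu
Binding energy = Δm·c² = 0.0497950 × 931.5 MeV/amu = 46.3840 MeV

46.4 MeV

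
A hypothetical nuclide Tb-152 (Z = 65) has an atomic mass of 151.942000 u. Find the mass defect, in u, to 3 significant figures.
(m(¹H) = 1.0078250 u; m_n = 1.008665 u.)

Total constituent mass: 65 × 1.0078250 + 87 × 1.008665 = 153.2624800 u
The mass defect is 153.2624800 − 151.942000 = 1.3204800 u.

1.32 u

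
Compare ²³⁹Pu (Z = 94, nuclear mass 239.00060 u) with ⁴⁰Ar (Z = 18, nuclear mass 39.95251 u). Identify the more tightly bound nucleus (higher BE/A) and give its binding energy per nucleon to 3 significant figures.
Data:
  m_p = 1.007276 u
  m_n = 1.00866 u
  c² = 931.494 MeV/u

⁴⁰Ar; 8.59 MeV/nucleon

²³⁹Pu: Σm = 94(1.007276) + 145(1.00866) = 240.939644 u; Δm = 1.939044 u; E_B = 1806.2 MeV; E_B/A = 7.557 MeV
⁴⁰Ar: Σm = 18(1.007276) + 22(1.00866) = 40.321488 u; Δm = 0.368978 u; E_B = 343.70 MeV; E_B/A = 8.593 MeV
⁴⁰Ar has the higher binding energy per nucleon, so it is the more tightly bound nucleus.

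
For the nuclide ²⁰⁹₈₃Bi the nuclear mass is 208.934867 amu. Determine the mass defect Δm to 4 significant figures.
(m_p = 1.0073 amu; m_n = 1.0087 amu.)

Σm = 83·m_p + 126·m_n = 83.6059 + 127.0962 = 210.7021 amu
Mass defect Δm = 210.7021 − 208.934867 = 1.767233 amu

1.767 amu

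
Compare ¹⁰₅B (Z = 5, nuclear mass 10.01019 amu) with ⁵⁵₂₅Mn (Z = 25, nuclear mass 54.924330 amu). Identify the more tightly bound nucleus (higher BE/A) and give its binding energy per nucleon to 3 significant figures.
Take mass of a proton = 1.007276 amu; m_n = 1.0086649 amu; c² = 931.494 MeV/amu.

⁵⁵₂₅Mn; 8.76 MeV/nucleon

¹⁰₅B: Σm = 5(1.007276) + 5(1.0086649) = 10.0797045 amu; Δm = 0.0695145 amu; E_B = 64.752 MeV; E_B/A = 6.475 MeV
⁵⁵₂₅Mn: Σm = 25(1.007276) + 30(1.0086649) = 55.4418470 amu; Δm = 0.5175170 amu; E_B = 482.064 MeV; E_B/A = 8.7648 MeV
⁵⁵₂₅Mn has the higher binding energy per nucleon, so it is the more tightly bound nucleus.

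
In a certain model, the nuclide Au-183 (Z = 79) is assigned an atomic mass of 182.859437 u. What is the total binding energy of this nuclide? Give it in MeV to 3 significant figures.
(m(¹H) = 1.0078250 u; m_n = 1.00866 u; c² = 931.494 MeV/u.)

1550 MeV

With 79 protons and 104 neutrons (A = 183):
Σm = 79·m(¹H) + 104·m_n = 79.6181750 + 104.90064 = 184.5188150 u
The mass defect is 184.5188150 − 182.859437 = 1.6593780 u.
Converting to energy: 1.6593780 u × 931.494 MeV/u = 1545.70 MeV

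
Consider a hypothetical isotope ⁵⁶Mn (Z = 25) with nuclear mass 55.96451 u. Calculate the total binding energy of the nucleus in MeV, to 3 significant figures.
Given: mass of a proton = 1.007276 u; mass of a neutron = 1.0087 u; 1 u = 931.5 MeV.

454 MeV

Mass of separated nucleons = 25(1.007276) + 31(1.0087) = 25.181900 + 31.2697 = 56.451600 u
Δm = 56.451600 − 55.96451 = 0.487090 u
Binding energy = Δm·c² = 0.487090 × 931.5 MeV/u = 453.724 MeV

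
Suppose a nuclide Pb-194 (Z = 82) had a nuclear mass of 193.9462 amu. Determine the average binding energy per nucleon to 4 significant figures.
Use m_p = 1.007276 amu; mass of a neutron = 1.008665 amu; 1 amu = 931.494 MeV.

7.783 MeV/nucleon

Z = 82, so N = A − Z = 194 − 82 = 112.
Total constituent mass: 82 × 1.007276 + 112 × 1.008665 = 195.567112 amu
The mass defect is 195.567112 − 193.9462 = 1.620912 amu.
E_B = 1.620912 × 931.494 = 1509.87 MeV
BE/A = 1509.87 MeV / 194 = 7.783 MeV/nucleon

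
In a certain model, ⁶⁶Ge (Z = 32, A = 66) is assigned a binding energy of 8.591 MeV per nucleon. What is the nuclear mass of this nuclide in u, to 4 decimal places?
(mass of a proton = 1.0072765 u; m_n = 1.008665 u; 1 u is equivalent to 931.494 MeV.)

Total binding energy = 66 × 8.591 = 567.006 MeV
Mass defect = 567.006 MeV / (931.494 MeV/u) = 0.608706 u
Constituent mass = 32(1.0072765) + 34(1.008665) = 66.5274580 u
Nuclear mass = 66.5274580 − 0.608706 = 65.9187520 u ≈ 65.9188 u (to 4 decimal places)

65.9188 u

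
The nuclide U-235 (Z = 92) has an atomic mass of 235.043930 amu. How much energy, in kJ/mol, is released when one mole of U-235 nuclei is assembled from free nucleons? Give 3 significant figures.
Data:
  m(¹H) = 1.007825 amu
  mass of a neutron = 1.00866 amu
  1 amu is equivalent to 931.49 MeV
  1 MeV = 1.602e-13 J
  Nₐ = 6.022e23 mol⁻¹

1.72e+11 kJ/mol

Mass of separated nucleons = 92(1.007825) + 143(1.00866) = 92.719900 + 144.23838 = 236.958280 amu
Δm = 236.958280 − 235.043930 = 1.914350 amu
E_B = 1.914350 × 931.49 = 1783.20 MeV
Per nucleus in joules: 1783.20 MeV × 1.602e-13 J/MeV = 2.8567e-10 J
Per mole: 2.8567e-10 J × 6.022e23 mol⁻¹ = 1.7203e+14 J/mol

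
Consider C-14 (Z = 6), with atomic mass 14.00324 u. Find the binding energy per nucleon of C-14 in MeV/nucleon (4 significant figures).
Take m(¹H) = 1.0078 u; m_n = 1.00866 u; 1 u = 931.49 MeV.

With 6 protons and 8 neutrons (A = 14):
Mass of separated nucleons = 6(1.0078) + 8(1.00866) = 6.0468 + 8.06928 = 14.11608 u
The mass defect is 14.11608 − 14.00324 = 0.11284 u.
Binding energy = Δm·c² = 0.11284 × 931.49 MeV/u = 105.109 MeV
BE/A = 105.109 MeV / 14 = 7.508 MeV/nucleon

7.508 MeV/nucleon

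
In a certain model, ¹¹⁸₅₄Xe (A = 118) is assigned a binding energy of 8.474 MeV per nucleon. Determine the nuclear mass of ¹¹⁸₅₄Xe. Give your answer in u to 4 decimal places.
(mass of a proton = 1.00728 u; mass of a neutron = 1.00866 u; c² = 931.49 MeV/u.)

117.8739 u

Total binding energy = 118 × 8.474 = 999.932 MeV
Mass defect = 999.932 MeV / (931.49 MeV/u) = 1.073476 u
Constituent mass = 54(1.00728) + 64(1.00866) = 118.94736 u
Nuclear mass = 118.94736 − 1.073476 = 117.873884 u ≈ 117.8739 u (to 4 decimal places)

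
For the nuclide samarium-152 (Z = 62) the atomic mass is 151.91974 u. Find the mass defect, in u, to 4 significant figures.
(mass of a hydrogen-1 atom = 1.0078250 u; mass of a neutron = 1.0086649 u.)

1.345 u

The nucleus contains 62 protons and 152 − 62 = 90 neutrons.
Σm = 62·m(¹H) + 90·m_n = 62.4851500 + 90.7798410 = 153.2649910 u
Δm = 153.2649910 − 151.91974 = 1.3452510 u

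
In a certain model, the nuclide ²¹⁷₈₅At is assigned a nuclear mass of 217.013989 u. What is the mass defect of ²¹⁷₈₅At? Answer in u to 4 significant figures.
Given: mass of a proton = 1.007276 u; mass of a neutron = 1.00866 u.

With 85 protons and 132 neutrons (A = 217):
Total constituent mass: 85 × 1.007276 + 132 × 1.00866 = 218.761580 u
Δm = 218.761580 − 217.013989 = 1.747591 u

1.748 u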